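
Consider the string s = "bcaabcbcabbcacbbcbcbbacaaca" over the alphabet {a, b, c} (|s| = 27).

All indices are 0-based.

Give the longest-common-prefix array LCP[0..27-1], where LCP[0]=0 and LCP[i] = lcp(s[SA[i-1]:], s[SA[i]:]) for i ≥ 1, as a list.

[0, 1, 2, 1, 2, 1, 3, 2, 0, 1, 2, 3, 1, 3, 3, 2, 3, 4, 0, 2, 3, 2, 2, 1, 3, 2, 3]

rank | idx | suffix
   0 |  26 | a
   1 |   2 | aabcbcabbcacbbcbcbbacaaca
   2 |  23 | aaca
   3 |   8 | abbcacbbcbcbbacaaca
   4 |   3 | abcbcabbcacbbcbcbbacaaca
   5 |  24 | aca
   6 |  21 | acaaca
   7 |  12 | acbbcbcbbacaaca
   8 |  20 | bacaaca
   9 |  19 | bbacaaca
  10 |   9 | bbcacbbcbcbbacaaca
  11 |  14 | bbcbcbbacaaca
  12 |   0 | bcaabcbcabbcacbbcbcbbacaaca
  13 |   6 | bcabbcacbbcbcbbacaaca
  14 |  10 | bcacbbcbcbbacaaca
  15 |  17 | bcbbacaaca
  16 |   4 | bcbcabbcacbbcbcbbacaaca
  17 |  15 | bcbcbbacaaca
  18 |  25 | ca
  19 |   1 | caabcbcabbcacbbcbcbbacaaca
  20 |  22 | caaca
  21 |   7 | cabbcacbbcbcbbacaaca
  22 |  11 | cacbbcbcbbacaaca
  23 |  18 | cbbacaaca
  24 |  13 | cbbcbcbbacaaca
  25 |   5 | cbcabbcacbbcbcbbacaaca
  26 |  16 | cbcbbacaaca

SA = [26, 2, 23, 8, 3, 24, 21, 12, 20, 19, 9, 14, 0, 6, 10, 17, 4, 15, 25, 1, 22, 7, 11, 18, 13, 5, 16]
[i] adj suffixes → lcp
  [1] 26/2 → 1 ('a')
  [2] 2/23 → 2 ('aa')
  [3] 23/8 → 1 ('a')
  [4] 8/3 → 2 ('ab')
  [5] 3/24 → 1 ('a')
  [6] 24/21 → 3 ('aca')
  [7] 21/12 → 2 ('ac')
  [8] 12/20 → 0 ('')
  [9] 20/19 → 1 ('b')
  [10] 19/9 → 2 ('bb')
  [11] 9/14 → 3 ('bbc')
  [12] 14/0 → 1 ('b')
  [13] 0/6 → 3 ('bca')
  [14] 6/10 → 3 ('bca')
  [15] 10/17 → 2 ('bc')
  [16] 17/4 → 3 ('bcb')
  [17] 4/15 → 4 ('bcbc')
  [18] 15/25 → 0 ('')
  [19] 25/1 → 2 ('ca')
  [20] 1/22 → 3 ('caa')
  [21] 22/7 → 2 ('ca')
  [22] 7/11 → 2 ('ca')
  [23] 11/18 → 1 ('c')
  [24] 18/13 → 3 ('cbb')
  [25] 13/5 → 2 ('cb')
  [26] 5/16 → 3 ('cbc')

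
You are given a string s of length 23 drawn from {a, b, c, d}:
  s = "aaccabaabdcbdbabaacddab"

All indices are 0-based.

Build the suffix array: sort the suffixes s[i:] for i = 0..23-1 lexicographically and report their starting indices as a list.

rank→(start, suffix):
  0 → (6, 'aabdcbdbabaacddab')
  1 → (0, 'aaccabaabdcbdbabaacddab')
  2 → (16, 'aacddab')
  3 → (21, 'ab')
  4 → (4, 'abaabdcbdbabaacddab')
  5 → (14, 'abaacddab')
  6 → (7, 'abdcbdbabaacddab')
  7 → (1, 'accabaabdcbdbabaacddab')
  8 → (17, 'acddab')
  9 → (22, 'b')
  10 → (5, 'baabdcbdbabaacddab')
  11 → (15, 'baacddab')
  12 → (13, 'babaacddab')
  13 → (11, 'bdbabaacddab')
  14 → (8, 'bdcbdbabaacddab')
  15 → (3, 'cabaabdcbdbabaacddab')
  16 → (10, 'cbdbabaacddab')
  17 → (2, 'ccabaabdcbdbabaacddab')
  18 → (18, 'cddab')
  19 → (20, 'dab')
  20 → (12, 'dbabaacddab')
  21 → (9, 'dcbdbabaacddab')
  22 → (19, 'ddab')

[6, 0, 16, 21, 4, 14, 7, 1, 17, 22, 5, 15, 13, 11, 8, 3, 10, 2, 18, 20, 12, 9, 19]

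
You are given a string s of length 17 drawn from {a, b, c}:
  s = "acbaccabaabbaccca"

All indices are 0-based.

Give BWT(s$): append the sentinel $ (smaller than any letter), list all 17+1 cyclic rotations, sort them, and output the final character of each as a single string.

rank  rotation            last
    0  $acbaccabaabbaccca  a
    1  a$acbaccabaabbaccc  c
    2  aabbaccca$acbaccab  b
    3  abaabbaccca$acbacc  c
    4  abbaccca$acbaccaba  a
    5  acbaccabaabbaccca$  $
    6  accabaabbaccca$acb  b
    7  accca$acbaccabaabb  b
    8  baabbaccca$acbacca  a
    9  baccabaabbaccca$ac  c
   10  baccca$acbaccabaab  b
   11  bbaccca$acbaccabaa  a
   12  ca$acbaccabaabbacc  c
   13  cabaabbaccca$acbac  c
   14  cbaccabaabbaccca$a  a
   15  cca$acbaccabaabbac  c
   16  ccabaabbaccca$acba  a
   17  ccca$acbaccabaabba  a

acbca$bbacbaccacaa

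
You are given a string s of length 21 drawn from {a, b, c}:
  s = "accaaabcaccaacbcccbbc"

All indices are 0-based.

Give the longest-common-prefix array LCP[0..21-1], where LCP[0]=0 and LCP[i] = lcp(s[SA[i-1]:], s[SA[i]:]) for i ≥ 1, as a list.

rank | idx | suffix
   0 |   3 | aaabcaccaacbcccbbc
   1 |   4 | aabcaccaacbcccbbc
   2 |  11 | aacbcccbbc
   3 |   5 | abcaccaacbcccbbc
   4 |  12 | acbcccbbc
   5 |   0 | accaaabcaccaacbcccbbc
   6 |   8 | accaacbcccbbc
   7 |  18 | bbc
   8 |  19 | bc
   9 |   6 | bcaccaacbcccbbc
  10 |  14 | bcccbbc
  11 |  20 | c
  12 |   2 | caaabcaccaacbcccbbc
  13 |  10 | caacbcccbbc
  14 |   7 | caccaacbcccbbc
  15 |  17 | cbbc
  16 |  13 | cbcccbbc
  17 |   1 | ccaaabcaccaacbcccbbc
  18 |   9 | ccaacbcccbbc
  19 |  16 | ccbbc
  20 |  15 | cccbbc

SA = [3, 4, 11, 5, 12, 0, 8, 18, 19, 6, 14, 20, 2, 10, 7, 17, 13, 1, 9, 16, 15]
rank  pair      lcp
   1  s[3:],s[4:]  2  'aa'
   2  s[4:],s[11:]  2  'aa'
   3  s[11:],s[5:]  1  'a'
   4  s[5:],s[12:]  1  'a'
   5  s[12:],s[0:]  2  'ac'
   6  s[0:],s[8:]  5  'accaa'
   7  s[8:],s[18:]  0  ''
   8  s[18:],s[19:]  1  'b'
   9  s[19:],s[6:]  2  'bc'
  10  s[6:],s[14:]  2  'bc'
  11  s[14:],s[20:]  0  ''
  12  s[20:],s[2:]  1  'c'
  13  s[2:],s[10:]  3  'caa'
  14  s[10:],s[7:]  2  'ca'
  15  s[7:],s[17:]  1  'c'
  16  s[17:],s[13:]  2  'cb'
  17  s[13:],s[1:]  1  'c'
  18  s[1:],s[9:]  4  'ccaa'
  19  s[9:],s[16:]  2  'cc'
  20  s[16:],s[15:]  2  'cc'

[0, 2, 2, 1, 1, 2, 5, 0, 1, 2, 2, 0, 1, 3, 2, 1, 2, 1, 4, 2, 2]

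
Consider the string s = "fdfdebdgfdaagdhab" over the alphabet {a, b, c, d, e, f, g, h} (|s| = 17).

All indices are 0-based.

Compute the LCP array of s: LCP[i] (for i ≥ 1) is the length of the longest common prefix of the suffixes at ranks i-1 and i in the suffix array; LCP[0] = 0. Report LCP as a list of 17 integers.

[0, 1, 1, 0, 1, 0, 1, 1, 1, 1, 0, 0, 2, 2, 0, 1, 0]

rank | idx | suffix
   0 |  10 | aagdhab
   1 |  15 | ab
   2 |  11 | agdhab
   3 |  16 | b
   4 |   5 | bdgfdaagdhab
   5 |   9 | daagdhab
   6 |   3 | debdgfdaagdhab
   7 |   1 | dfdebdgfdaagdhab
   8 |   6 | dgfdaagdhab
   9 |  13 | dhab
  10 |   4 | ebdgfdaagdhab
  11 |   8 | fdaagdhab
  12 |   2 | fdebdgfdaagdhab
  13 |   0 | fdfdebdgfdaagdhab
  14 |  12 | gdhab
  15 |   7 | gfdaagdhab
  16 |  14 | hab

SA = [10, 15, 11, 16, 5, 9, 3, 1, 6, 13, 4, 8, 2, 0, 12, 7, 14]
i: (SA[i-1],SA[i]) lcp shared
  1: (10,15) 1 'a'
  2: (15,11) 1 'a'
  3: (11,16) 0 ''
  4: (16,5) 1 'b'
  5: (5,9) 0 ''
  6: (9,3) 1 'd'
  7: (3,1) 1 'd'
  8: (1,6) 1 'd'
  9: (6,13) 1 'd'
  10: (13,4) 0 ''
  11: (4,8) 0 ''
  12: (8,2) 2 'fd'
  13: (2,0) 2 'fd'
  14: (0,12) 0 ''
  15: (12,7) 1 'g'
  16: (7,14) 0 ''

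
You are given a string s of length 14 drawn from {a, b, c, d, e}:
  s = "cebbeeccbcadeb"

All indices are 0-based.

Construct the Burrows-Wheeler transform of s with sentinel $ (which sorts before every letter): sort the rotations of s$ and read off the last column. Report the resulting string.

bceecbbce$adceb

rank  rotation         last
    0  $cebbeeccbcadeb  b
    1  adeb$cebbeeccbc  c
    2  b$cebbeeccbcade  e
    3  bbeeccbcadeb$ce  e
    4  bcadeb$cebbeecc  c
    5  beeccbcadeb$ceb  b
    6  cadeb$cebbeeccb  b
    7  cbcadeb$cebbeec  c
    8  ccbcadeb$cebbee  e
    9  cebbeeccbcadeb$  $
   10  deb$cebbeeccbca  a
   11  eb$cebbeeccbcad  d
   12  ebbeeccbcadeb$c  c
   13  eccbcadeb$cebbe  e
   14  eeccbcadeb$cebb  b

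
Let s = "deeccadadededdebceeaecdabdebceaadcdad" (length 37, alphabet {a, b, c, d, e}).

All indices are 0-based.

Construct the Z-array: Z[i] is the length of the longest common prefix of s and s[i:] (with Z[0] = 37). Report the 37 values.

[37, 0, 0, 0, 0, 0, 1, 0, 2, 0, 2, 0, 1, 2, 0, 0, 0, 0, 0, 0, 0, 0, 1, 0, 0, 2, 0, 0, 0, 0, 0, 0, 1, 0, 1, 0, 1]

Z[0]=37
i=1: fresh scan; Z[1]=0
i=2: fresh scan; Z[2]=0
i=3: fresh scan; Z[3]=0
i=4: fresh scan; Z[4]=0
i=5: fresh scan; Z[5]=0
i=6: fresh scan; Z[6]=1 scan→box=[6,7)
i=7: fresh scan; Z[7]=0
i=8: fresh scan; Z[8]=2 scan→box=[8,10)
i=9: min(r-i=1, Z[1]=0)=0; Z[9]=0
i=10: fresh scan; Z[10]=2 scan→box=[10,12)
i=11: min(r-i=1, Z[1]=0)=0; Z[11]=0
i=12: fresh scan; Z[12]=1 scan→box=[12,13)
i=13: fresh scan; Z[13]=2 scan→box=[13,15)
i=14: min(r-i=1, Z[1]=0)=0; Z[14]=0
i=15: fresh scan; Z[15]=0
i=16: fresh scan; Z[16]=0
i=17: fresh scan; Z[17]=0
i=18: fresh scan; Z[18]=0
i=19: fresh scan; Z[19]=0
i=20: fresh scan; Z[20]=0
i=21: fresh scan; Z[21]=0
i=22: fresh scan; Z[22]=1 scan→box=[22,23)
i=23: fresh scan; Z[23]=0
i=24: fresh scan; Z[24]=0
i=25: fresh scan; Z[25]=2 scan→box=[25,27)
i=26: min(r-i=1, Z[1]=0)=0; Z[26]=0
i=27: fresh scan; Z[27]=0
i=28: fresh scan; Z[28]=0
i=29: fresh scan; Z[29]=0
i=30: fresh scan; Z[30]=0
i=31: fresh scan; Z[31]=0
i=32: fresh scan; Z[32]=1 scan→box=[32,33)
i=33: fresh scan; Z[33]=0
i=34: fresh scan; Z[34]=1 scan→box=[34,35)
i=35: fresh scan; Z[35]=0
i=36: fresh scan; Z[36]=1 scan→box=[36,37)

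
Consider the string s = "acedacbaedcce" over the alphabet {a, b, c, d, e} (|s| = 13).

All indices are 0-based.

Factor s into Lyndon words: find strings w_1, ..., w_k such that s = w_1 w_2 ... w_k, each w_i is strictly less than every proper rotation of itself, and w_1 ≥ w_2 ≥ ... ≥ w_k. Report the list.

["aced", "acbaedcce"]

emit factor 1: 'aced' (i=0, period=4)
emit factor 2: 'acbaedcce' (i=4, period=9)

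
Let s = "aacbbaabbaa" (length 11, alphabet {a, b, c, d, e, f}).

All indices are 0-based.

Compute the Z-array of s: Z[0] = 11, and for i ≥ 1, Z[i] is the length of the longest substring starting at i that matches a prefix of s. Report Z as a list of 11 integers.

Z[0]=11
i=1: i≥r, start 0; Z[1]=1 scan→box=[1,2)
i=2: i≥r, start 0; Z[2]=0
i=3: i≥r, start 0; Z[3]=0
i=4: i≥r, start 0; Z[4]=0
i=5: i≥r, start 0; Z[5]=2 scan→box=[5,7)
i=6: min(r-i=1, Z[1]=1)=1; Z[6]=1
i=7: i≥r, start 0; Z[7]=0
i=8: i≥r, start 0; Z[8]=0
i=9: i≥r, start 0; Z[9]=2 scan→box=[9,11)
i=10: min(r-i=1, Z[1]=1)=1; Z[10]=1

[11, 1, 0, 0, 0, 2, 1, 0, 0, 2, 1]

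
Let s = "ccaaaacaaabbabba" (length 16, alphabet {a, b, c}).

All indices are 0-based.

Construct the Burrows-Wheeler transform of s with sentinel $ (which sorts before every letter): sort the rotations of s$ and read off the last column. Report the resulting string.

rank  rotation           last
    0  $ccaaaacaaabbabba  a
    1  a$ccaaaacaaabbabb  b
    2  aaaacaaabbabba$cc  c
    3  aaabbabba$ccaaaac  c
    4  aaacaaabbabba$cca  a
    5  aabbabba$ccaaaaca  a
    6  aacaaabbabba$ccaa  a
    7  abba$ccaaaacaaabb  b
    8  abbabba$ccaaaacaa  a
    9  acaaabbabba$ccaaa  a
   10  ba$ccaaaacaaabbab  b
   11  babba$ccaaaacaaab  b
   12  bba$ccaaaacaaabba  a
   13  bbabba$ccaaaacaaa  a
   14  caaaacaaabbabba$c  c
   15  caaabbabba$ccaaaa  a
   16  ccaaaacaaabbabba$  $

abccaaabaabbaaca$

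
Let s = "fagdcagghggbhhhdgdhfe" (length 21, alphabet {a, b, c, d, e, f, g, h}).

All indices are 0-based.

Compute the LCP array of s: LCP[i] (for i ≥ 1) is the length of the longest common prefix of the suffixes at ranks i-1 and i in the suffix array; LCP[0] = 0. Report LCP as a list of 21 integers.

rank→(start, suffix):
  0 → (1, 'agdcagghggbhhhdgdhfe')
  1 → (5, 'agghggbhhhdgdhfe')
  2 → (11, 'bhhhdgdhfe')
  3 → (4, 'cagghggbhhhdgdhfe')
  4 → (3, 'dcagghggbhhhdgdhfe')
  5 → (15, 'dgdhfe')
  6 → (17, 'dhfe')
  7 → (20, 'e')
  8 → (0, 'fagdcagghggbhhhdgdhfe')
  9 → (19, 'fe')
  10 → (10, 'gbhhhdgdhfe')
  11 → (2, 'gdcagghggbhhhdgdhfe')
  12 → (16, 'gdhfe')
  13 → (9, 'ggbhhhdgdhfe')
  14 → (6, 'gghggbhhhdgdhfe')
  15 → (7, 'ghggbhhhdgdhfe')
  16 → (14, 'hdgdhfe')
  17 → (18, 'hfe')
  18 → (8, 'hggbhhhdgdhfe')
  19 → (13, 'hhdgdhfe')
  20 → (12, 'hhhdgdhfe')

SA = [1, 5, 11, 4, 3, 15, 17, 20, 0, 19, 10, 2, 16, 9, 6, 7, 14, 18, 8, 13, 12]
rank  pair      lcp
   1  s[1:],s[5:]  2  'ag'
   2  s[5:],s[11:]  0  ''
   3  s[11:],s[4:]  0  ''
   4  s[4:],s[3:]  0  ''
   5  s[3:],s[15:]  1  'd'
   6  s[15:],s[17:]  1  'd'
   7  s[17:],s[20:]  0  ''
   8  s[20:],s[0:]  0  ''
   9  s[0:],s[19:]  1  'f'
  10  s[19:],s[10:]  0  ''
  11  s[10:],s[2:]  1  'g'
  12  s[2:],s[16:]  2  'gd'
  13  s[16:],s[9:]  1  'g'
  14  s[9:],s[6:]  2  'gg'
  15  s[6:],s[7:]  1  'g'
  16  s[7:],s[14:]  0  ''
  17  s[14:],s[18:]  1  'h'
  18  s[18:],s[8:]  1  'h'
  19  s[8:],s[13:]  1  'h'
  20  s[13:],s[12:]  2  'hh'

[0, 2, 0, 0, 0, 1, 1, 0, 0, 1, 0, 1, 2, 1, 2, 1, 0, 1, 1, 1, 2]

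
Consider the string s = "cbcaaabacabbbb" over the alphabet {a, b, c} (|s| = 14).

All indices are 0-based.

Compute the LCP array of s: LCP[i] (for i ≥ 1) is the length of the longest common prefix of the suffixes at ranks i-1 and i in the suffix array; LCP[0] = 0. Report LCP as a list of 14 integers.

sorted suffixes:
  #0 SA[0]=3  'aaabacabbbb'
  #1 SA[1]=4  'aabacabbbb'
  #2 SA[2]=5  'abacabbbb'
  #3 SA[3]=9  'abbbb'
  #4 SA[4]=7  'acabbbb'
  #5 SA[5]=13  'b'
  #6 SA[6]=6  'bacabbbb'
  #7 SA[7]=12  'bb'
  #8 SA[8]=11  'bbb'
  #9 SA[9]=10  'bbbb'
  #10 SA[10]=1  'bcaaabacabbbb'
  #11 SA[11]=2  'caaabacabbbb'
  #12 SA[12]=8  'cabbbb'
  #13 SA[13]=0  'cbcaaabacabbbb'

SA = [3, 4, 5, 9, 7, 13, 6, 12, 11, 10, 1, 2, 8, 0]
i: (SA[i-1],SA[i]) lcp shared
  1: (3,4) 2 'aa'
  2: (4,5) 1 'a'
  3: (5,9) 2 'ab'
  4: (9,7) 1 'a'
  5: (7,13) 0 ''
  6: (13,6) 1 'b'
  7: (6,12) 1 'b'
  8: (12,11) 2 'bb'
  9: (11,10) 3 'bbb'
  10: (10,1) 1 'b'
  11: (1,2) 0 ''
  12: (2,8) 2 'ca'
  13: (8,0) 1 'c'

[0, 2, 1, 2, 1, 0, 1, 1, 2, 3, 1, 0, 2, 1]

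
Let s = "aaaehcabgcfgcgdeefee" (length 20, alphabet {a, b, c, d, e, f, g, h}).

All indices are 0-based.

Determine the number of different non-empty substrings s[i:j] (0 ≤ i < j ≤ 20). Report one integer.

sorted suffixes:
  #0 SA[0]=0  'aaaehcabgcfgcgdeefee'
  #1 SA[1]=1  'aaehcabgcfgcgdeefee'
  #2 SA[2]=6  'abgcfgcgdeefee'
  #3 SA[3]=2  'aehcabgcfgcgdeefee'
  #4 SA[4]=7  'bgcfgcgdeefee'
  #5 SA[5]=5  'cabgcfgcgdeefee'
  #6 SA[6]=9  'cfgcgdeefee'
  #7 SA[7]=12  'cgdeefee'
  #8 SA[8]=14  'deefee'
  #9 SA[9]=19  'e'
  #10 SA[10]=18  'ee'
  #11 SA[11]=15  'eefee'
  #12 SA[12]=16  'efee'
  #13 SA[13]=3  'ehcabgcfgcgdeefee'
  #14 SA[14]=17  'fee'
  #15 SA[15]=10  'fgcgdeefee'
  #16 SA[16]=8  'gcfgcgdeefee'
  #17 SA[17]=11  'gcgdeefee'
  #18 SA[18]=13  'gdeefee'
  #19 SA[19]=4  'hcabgcfgcgdeefee'

SA = [0, 1, 6, 2, 7, 5, 9, 12, 14, 19, 18, 15, 16, 3, 17, 10, 8, 11, 13, 4]
i: (SA[i-1],SA[i]) lcp shared
  1: (0,1) 2 'aa'
  2: (1,6) 1 'a'
  3: (6,2) 1 'a'
  4: (2,7) 0 ''
  5: (7,5) 0 ''
  6: (5,9) 1 'c'
  7: (9,12) 1 'c'
  8: (12,14) 0 ''
  9: (14,19) 0 ''
  10: (19,18) 1 'e'
  11: (18,15) 2 'ee'
  12: (15,16) 1 'e'
  13: (16,3) 1 'e'
  14: (3,17) 0 ''
  15: (17,10) 1 'f'
  16: (10,8) 0 ''
  17: (8,11) 2 'gc'
  18: (11,13) 1 'g'
  19: (13,4) 0 ''

n(n+1)/2 = 20·21/2 = 210
Σ LCP = 0 + 2 + 1 + 1 + 0 + 0 + 1 + 1 + 0 + 0 + 1 + 2 + 1 + 1 + 0 + 1 + 0 + 2 + 1 + 0 = 15
distinct = 210 − 15 = 195

195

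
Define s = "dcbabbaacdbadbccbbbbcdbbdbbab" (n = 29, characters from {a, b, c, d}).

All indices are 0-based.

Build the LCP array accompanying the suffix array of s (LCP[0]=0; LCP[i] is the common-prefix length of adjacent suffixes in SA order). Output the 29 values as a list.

[0, 1, 2, 1, 1, 0, 1, 2, 3, 2, 1, 3, 2, 3, 2, 2, 1, 2, 1, 0, 2, 1, 1, 3, 0, 2, 3, 2, 1]

rank | idx | suffix
   0 |   6 | aacdbadbccbbbbcdbbdbbab
   1 |  27 | ab
   2 |   3 | abbaacdbadbccbbbbcdbbdbbab
   3 |   7 | acdbadbccbbbbcdbbdbbab
   4 |  11 | adbccbbbbcdbbdbbab
   5 |  28 | b
   6 |   5 | baacdbadbccbbbbcdbbdbbab
   7 |  26 | bab
   8 |   2 | babbaacdbadbccbbbbcdbbdbbab
   9 |  10 | badbccbbbbcdbbdbbab
  10 |   4 | bbaacdbadbccbbbbcdbbdbbab
  11 |  25 | bbab
  12 |  16 | bbbbcdbbdbbab
  13 |  17 | bbbcdbbdbbab
  14 |  18 | bbcdbbdbbab
  15 |  22 | bbdbbab
  16 |  13 | bccbbbbcdbbdbbab
  17 |  19 | bcdbbdbbab
  18 |  23 | bdbbab
  19 |   1 | cbabbaacdbadbccbbbbcdbbdbbab
  20 |  15 | cbbbbcdbbdbbab
  21 |  14 | ccbbbbcdbbdbbab
  22 |   8 | cdbadbccbbbbcdbbdbbab
  23 |  20 | cdbbdbbab
  24 |   9 | dbadbccbbbbcdbbdbbab
  25 |  24 | dbbab
  26 |  21 | dbbdbbab
  27 |  12 | dbccbbbbcdbbdbbab
  28 |   0 | dcbabbaacdbadbccbbbbcdbbdbbab

SA = [6, 27, 3, 7, 11, 28, 5, 26, 2, 10, 4, 25, 16, 17, 18, 22, 13, 19, 23, 1, 15, 14, 8, 20, 9, 24, 21, 12, 0]
[i] adj suffixes → lcp
  [1] 6/27 → 1 ('a')
  [2] 27/3 → 2 ('ab')
  [3] 3/7 → 1 ('a')
  [4] 7/11 → 1 ('a')
  [5] 11/28 → 0 ('')
  [6] 28/5 → 1 ('b')
  [7] 5/26 → 2 ('ba')
  [8] 26/2 → 3 ('bab')
  [9] 2/10 → 2 ('ba')
  [10] 10/4 → 1 ('b')
  [11] 4/25 → 3 ('bba')
  [12] 25/16 → 2 ('bb')
  [13] 16/17 → 3 ('bbb')
  [14] 17/18 → 2 ('bb')
  [15] 18/22 → 2 ('bb')
  [16] 22/13 → 1 ('b')
  [17] 13/19 → 2 ('bc')
  [18] 19/23 → 1 ('b')
  [19] 23/1 → 0 ('')
  [20] 1/15 → 2 ('cb')
  [21] 15/14 → 1 ('c')
  [22] 14/8 → 1 ('c')
  [23] 8/20 → 3 ('cdb')
  [24] 20/9 → 0 ('')
  [25] 9/24 → 2 ('db')
  [26] 24/21 → 3 ('dbb')
  [27] 21/12 → 2 ('db')
  [28] 12/0 → 1 ('d')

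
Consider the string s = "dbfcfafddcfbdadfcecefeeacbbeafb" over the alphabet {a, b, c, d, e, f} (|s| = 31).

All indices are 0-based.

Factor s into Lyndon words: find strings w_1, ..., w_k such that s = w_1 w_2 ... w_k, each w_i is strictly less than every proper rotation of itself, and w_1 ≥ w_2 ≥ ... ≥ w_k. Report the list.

["d", "bfcf", "afddcfbd", "adfcecefee", "acbbeafb"]

emit factor 1: 'd' (i=0, period=1)
emit factor 2: 'bfcf' (i=1, period=4)
emit factor 3: 'afddcfbd' (i=5, period=8)
emit factor 4: 'adfcecefee' (i=13, period=10)
emit factor 5: 'acbbeafb' (i=23, period=8)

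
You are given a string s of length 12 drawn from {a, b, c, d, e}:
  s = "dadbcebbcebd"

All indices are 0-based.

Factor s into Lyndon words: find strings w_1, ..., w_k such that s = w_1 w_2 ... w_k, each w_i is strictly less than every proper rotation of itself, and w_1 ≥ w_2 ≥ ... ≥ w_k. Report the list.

emit factor 1: 'd' (i=0, period=1)
emit factor 2: 'adbcebbcebd' (i=1, period=11)

["d", "adbcebbcebd"]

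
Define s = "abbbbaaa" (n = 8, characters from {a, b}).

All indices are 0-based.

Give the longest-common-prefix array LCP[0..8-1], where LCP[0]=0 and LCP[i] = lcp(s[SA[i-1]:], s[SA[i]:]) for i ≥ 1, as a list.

rank→(start, suffix):
  0 → (7, 'a')
  1 → (6, 'aa')
  2 → (5, 'aaa')
  3 → (0, 'abbbbaaa')
  4 → (4, 'baaa')
  5 → (3, 'bbaaa')
  6 → (2, 'bbbaaa')
  7 → (1, 'bbbbaaa')

SA = [7, 6, 5, 0, 4, 3, 2, 1]
i: (SA[i-1],SA[i]) lcp shared
  1: (7,6) 1 'a'
  2: (6,5) 2 'aa'
  3: (5,0) 1 'a'
  4: (0,4) 0 ''
  5: (4,3) 1 'b'
  6: (3,2) 2 'bb'
  7: (2,1) 3 'bbb'

[0, 1, 2, 1, 0, 1, 2, 3]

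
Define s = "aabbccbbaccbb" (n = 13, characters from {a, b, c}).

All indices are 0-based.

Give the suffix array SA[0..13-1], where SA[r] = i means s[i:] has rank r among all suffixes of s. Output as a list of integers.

rank | idx | suffix
   0 |   0 | aabbccbbaccbb
   1 |   1 | abbccbbaccbb
   2 |   8 | accbb
   3 |  12 | b
   4 |   7 | baccbb
   5 |  11 | bb
   6 |   6 | bbaccbb
   7 |   2 | bbccbbaccbb
   8 |   3 | bccbbaccbb
   9 |  10 | cbb
  10 |   5 | cbbaccbb
  11 |   9 | ccbb
  12 |   4 | ccbbaccbb

[0, 1, 8, 12, 7, 11, 6, 2, 3, 10, 5, 9, 4]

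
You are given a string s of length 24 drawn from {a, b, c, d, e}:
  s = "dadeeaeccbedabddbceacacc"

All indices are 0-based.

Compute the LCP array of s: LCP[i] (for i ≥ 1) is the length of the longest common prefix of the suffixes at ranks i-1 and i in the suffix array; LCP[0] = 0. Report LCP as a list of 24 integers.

[0, 1, 2, 1, 1, 0, 1, 1, 0, 1, 1, 1, 2, 1, 0, 2, 1, 1, 1, 0, 2, 1, 1, 1]

rank→(start, suffix):
  0 → (12, 'abddbceacacc')
  1 → (19, 'acacc')
  2 → (21, 'acc')
  3 → (1, 'adeeaeccbedabddbceacacc')
  4 → (5, 'aeccbedabddbceacacc')
  5 → (16, 'bceacacc')
  6 → (13, 'bddbceacacc')
  7 → (9, 'bedabddbceacacc')
  8 → (23, 'c')
  9 → (20, 'cacc')
  10 → (8, 'cbedabddbceacacc')
  11 → (22, 'cc')
  12 → (7, 'ccbedabddbceacacc')
  13 → (17, 'ceacacc')
  14 → (11, 'dabddbceacacc')
  15 → (0, 'dadeeaeccbedabddbceacacc')
  16 → (15, 'dbceacacc')
  17 → (14, 'ddbceacacc')
  18 → (2, 'deeaeccbedabddbceacacc')
  19 → (18, 'eacacc')
  20 → (4, 'eaeccbedabddbceacacc')
  21 → (6, 'eccbedabddbceacacc')
  22 → (10, 'edabddbceacacc')
  23 → (3, 'eeaeccbedabddbceacacc')

SA = [12, 19, 21, 1, 5, 16, 13, 9, 23, 20, 8, 22, 7, 17, 11, 0, 15, 14, 2, 18, 4, 6, 10, 3]
[i] adj suffixes → lcp
  [1] 12/19 → 1 ('a')
  [2] 19/21 → 2 ('ac')
  [3] 21/1 → 1 ('a')
  [4] 1/5 → 1 ('a')
  [5] 5/16 → 0 ('')
  [6] 16/13 → 1 ('b')
  [7] 13/9 → 1 ('b')
  [8] 9/23 → 0 ('')
  [9] 23/20 → 1 ('c')
  [10] 20/8 → 1 ('c')
  [11] 8/22 → 1 ('c')
  [12] 22/7 → 2 ('cc')
  [13] 7/17 → 1 ('c')
  [14] 17/11 → 0 ('')
  [15] 11/0 → 2 ('da')
  [16] 0/15 → 1 ('d')
  [17] 15/14 → 1 ('d')
  [18] 14/2 → 1 ('d')
  [19] 2/18 → 0 ('')
  [20] 18/4 → 2 ('ea')
  [21] 4/6 → 1 ('e')
  [22] 6/10 → 1 ('e')
  [23] 10/3 → 1 ('e')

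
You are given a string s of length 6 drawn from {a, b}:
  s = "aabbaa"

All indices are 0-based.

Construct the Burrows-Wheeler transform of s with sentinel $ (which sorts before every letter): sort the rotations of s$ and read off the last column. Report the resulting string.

rank  rotation last
    0  $aabbaa  a
    1  a$aabba  a
    2  aa$aabb  b
    3  aabbaa$  $
    4  abbaa$a  a
    5  baa$aab  b
    6  bbaa$aa  a

aab$aba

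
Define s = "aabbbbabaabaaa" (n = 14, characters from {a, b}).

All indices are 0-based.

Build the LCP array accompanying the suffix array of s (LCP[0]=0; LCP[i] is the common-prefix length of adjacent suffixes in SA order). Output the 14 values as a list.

rank→(start, suffix):
  0 → (13, 'a')
  1 → (12, 'aa')
  2 → (11, 'aaa')
  3 → (8, 'aabaaa')
  4 → (0, 'aabbbbabaabaaa')
  5 → (9, 'abaaa')
  6 → (6, 'abaabaaa')
  7 → (1, 'abbbbabaabaaa')
  8 → (10, 'baaa')
  9 → (7, 'baabaaa')
  10 → (5, 'babaabaaa')
  11 → (4, 'bbabaabaaa')
  12 → (3, 'bbbabaabaaa')
  13 → (2, 'bbbbabaabaaa')

SA = [13, 12, 11, 8, 0, 9, 6, 1, 10, 7, 5, 4, 3, 2]
i: (SA[i-1],SA[i]) lcp shared
  1: (13,12) 1 'a'
  2: (12,11) 2 'aa'
  3: (11,8) 2 'aa'
  4: (8,0) 3 'aab'
  5: (0,9) 1 'a'
  6: (9,6) 4 'abaa'
  7: (6,1) 2 'ab'
  8: (1,10) 0 ''
  9: (10,7) 3 'baa'
  10: (7,5) 2 'ba'
  11: (5,4) 1 'b'
  12: (4,3) 2 'bb'
  13: (3,2) 3 'bbb'

[0, 1, 2, 2, 3, 1, 4, 2, 0, 3, 2, 1, 2, 3]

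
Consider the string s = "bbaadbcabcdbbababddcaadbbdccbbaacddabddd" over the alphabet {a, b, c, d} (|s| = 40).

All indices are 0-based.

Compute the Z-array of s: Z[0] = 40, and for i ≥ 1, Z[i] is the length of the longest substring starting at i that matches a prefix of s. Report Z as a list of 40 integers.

[40, 1, 0, 0, 0, 1, 0, 0, 1, 0, 0, 3, 1, 0, 1, 0, 1, 0, 0, 0, 0, 0, 0, 2, 1, 0, 0, 0, 4, 1, 0, 0, 0, 0, 0, 0, 1, 0, 0, 0]

Z[0]=40
i=1: i≥r, start 0; Z[1]=1 extend→box=[1,2)
i=2: i≥r, start 0; Z[2]=0
i=3: i≥r, start 0; Z[3]=0
i=4: i≥r, start 0; Z[4]=0
i=5: i≥r, start 0; Z[5]=1 extend→box=[5,6)
i=6: i≥r, start 0; Z[6]=0
i=7: i≥r, start 0; Z[7]=0
i=8: i≥r, start 0; Z[8]=1 extend→box=[8,9)
i=9: i≥r, start 0; Z[9]=0
i=10: i≥r, start 0; Z[10]=0
i=11: i≥r, start 0; Z[11]=3 extend→box=[11,14)
i=12: min(r-i=2, Z[1]=1)=1; Z[12]=1
i=13: min(r-i=1, Z[2]=0)=0; Z[13]=0
i=14: i≥r, start 0; Z[14]=1 extend→box=[14,15)
i=15: i≥r, start 0; Z[15]=0
i=16: i≥r, start 0; Z[16]=1 extend→box=[16,17)
i=17: i≥r, start 0; Z[17]=0
i=18: i≥r, start 0; Z[18]=0
i=19: i≥r, start 0; Z[19]=0
i=20: i≥r, start 0; Z[20]=0
i=21: i≥r, start 0; Z[21]=0
i=22: i≥r, start 0; Z[22]=0
i=23: i≥r, start 0; Z[23]=2 extend→box=[23,25)
i=24: min(r-i=1, Z[1]=1)=1; Z[24]=1
i=25: i≥r, start 0; Z[25]=0
i=26: i≥r, start 0; Z[26]=0
i=27: i≥r, start 0; Z[27]=0
i=28: i≥r, start 0; Z[28]=4 extend→box=[28,32)
i=29: min(r-i=3, Z[1]=1)=1; Z[29]=1
i=30: min(r-i=2, Z[2]=0)=0; Z[30]=0
i=31: min(r-i=1, Z[3]=0)=0; Z[31]=0
i=32: i≥r, start 0; Z[32]=0
i=33: i≥r, start 0; Z[33]=0
i=34: i≥r, start 0; Z[34]=0
i=35: i≥r, start 0; Z[35]=0
i=36: i≥r, start 0; Z[36]=1 extend→box=[36,37)
i=37: i≥r, start 0; Z[37]=0
i=38: i≥r, start 0; Z[38]=0
i=39: i≥r, start 0; Z[39]=0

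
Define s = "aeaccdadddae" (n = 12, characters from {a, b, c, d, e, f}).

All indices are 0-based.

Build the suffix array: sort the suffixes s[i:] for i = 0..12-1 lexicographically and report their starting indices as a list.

rank→(start, suffix):
  0 → (2, 'accdadddae')
  1 → (6, 'adddae')
  2 → (10, 'ae')
  3 → (0, 'aeaccdadddae')
  4 → (3, 'ccdadddae')
  5 → (4, 'cdadddae')
  6 → (5, 'dadddae')
  7 → (9, 'dae')
  8 → (8, 'ddae')
  9 → (7, 'dddae')
  10 → (11, 'e')
  11 → (1, 'eaccdadddae')

[2, 6, 10, 0, 3, 4, 5, 9, 8, 7, 11, 1]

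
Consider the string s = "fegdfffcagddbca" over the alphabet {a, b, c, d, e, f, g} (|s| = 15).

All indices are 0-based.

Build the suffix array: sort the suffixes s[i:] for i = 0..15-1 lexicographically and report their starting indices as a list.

sorted suffixes:
  #0 SA[0]=14  'a'
  #1 SA[1]=8  'agddbca'
  #2 SA[2]=12  'bca'
  #3 SA[3]=13  'ca'
  #4 SA[4]=7  'cagddbca'
  #5 SA[5]=11  'dbca'
  #6 SA[6]=10  'ddbca'
  #7 SA[7]=3  'dfffcagddbca'
  #8 SA[8]=1  'egdfffcagddbca'
  #9 SA[9]=6  'fcagddbca'
  #10 SA[10]=0  'fegdfffcagddbca'
  #11 SA[11]=5  'ffcagddbca'
  #12 SA[12]=4  'fffcagddbca'
  #13 SA[13]=9  'gddbca'
  #14 SA[14]=2  'gdfffcagddbca'

[14, 8, 12, 13, 7, 11, 10, 3, 1, 6, 0, 5, 4, 9, 2]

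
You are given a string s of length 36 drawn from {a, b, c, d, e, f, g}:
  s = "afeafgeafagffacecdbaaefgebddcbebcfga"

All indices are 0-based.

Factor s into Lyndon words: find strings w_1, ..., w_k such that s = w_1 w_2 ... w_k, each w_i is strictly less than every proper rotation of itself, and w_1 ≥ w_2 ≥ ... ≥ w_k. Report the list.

emit factor 1: 'afeafge' (i=0, period=7)
emit factor 2: 'afagff' (i=7, period=6)
emit factor 3: 'acecdb' (i=13, period=6)
emit factor 4: 'aaefgebddcbebcfg' (i=19, period=16)
emit factor 5: 'a' (i=35, period=1)

["afeafge", "afagff", "acecdb", "aaefgebddcbebcfg", "a"]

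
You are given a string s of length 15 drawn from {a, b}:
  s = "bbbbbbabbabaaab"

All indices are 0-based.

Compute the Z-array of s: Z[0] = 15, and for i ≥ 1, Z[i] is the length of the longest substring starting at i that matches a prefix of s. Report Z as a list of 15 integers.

[15, 5, 4, 3, 2, 1, 0, 2, 1, 0, 1, 0, 0, 0, 1]

Z[0]=15
i=1: outside box; Z[1]=5 extend→box=[1,6)
i=2: min(r-i=4, Z[1]=5)=4; Z[2]=4
i=3: min(r-i=3, Z[2]=4)=3; Z[3]=3
i=4: min(r-i=2, Z[3]=3)=2; Z[4]=2
i=5: min(r-i=1, Z[4]=2)=1; Z[5]=1
i=6: outside box; Z[6]=0
i=7: outside box; Z[7]=2 extend→box=[7,9)
i=8: min(r-i=1, Z[1]=5)=1; Z[8]=1
i=9: outside box; Z[9]=0
i=10: outside box; Z[10]=1 extend→box=[10,11)
i=11: outside box; Z[11]=0
i=12: outside box; Z[12]=0
i=13: outside box; Z[13]=0
i=14: outside box; Z[14]=1 extend→box=[14,15)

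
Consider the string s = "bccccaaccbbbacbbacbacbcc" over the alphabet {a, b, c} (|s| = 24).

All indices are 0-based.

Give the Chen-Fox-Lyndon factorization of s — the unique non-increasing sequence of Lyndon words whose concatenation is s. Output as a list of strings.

emit factor 1: 'bcccc' (i=0, period=5)
emit factor 2: 'aaccbbbacbbacbacbcc' (i=5, period=19)

["bcccc", "aaccbbbacbbacbacbcc"]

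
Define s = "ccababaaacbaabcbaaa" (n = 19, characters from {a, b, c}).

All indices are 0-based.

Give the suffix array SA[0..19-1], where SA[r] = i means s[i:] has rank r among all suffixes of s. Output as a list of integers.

[18, 17, 16, 6, 11, 7, 4, 2, 12, 8, 15, 5, 10, 3, 13, 1, 14, 9, 0]

rank→(start, suffix):
  0 → (18, 'a')
  1 → (17, 'aa')
  2 → (16, 'aaa')
  3 → (6, 'aaacbaabcbaaa')
  4 → (11, 'aabcbaaa')
  5 → (7, 'aacbaabcbaaa')
  6 → (4, 'abaaacbaabcbaaa')
  7 → (2, 'ababaaacbaabcbaaa')
  8 → (12, 'abcbaaa')
  9 → (8, 'acbaabcbaaa')
  10 → (15, 'baaa')
  11 → (5, 'baaacbaabcbaaa')
  12 → (10, 'baabcbaaa')
  13 → (3, 'babaaacbaabcbaaa')
  14 → (13, 'bcbaaa')
  15 → (1, 'cababaaacbaabcbaaa')
  16 → (14, 'cbaaa')
  17 → (9, 'cbaabcbaaa')
  18 → (0, 'ccababaaacbaabcbaaa')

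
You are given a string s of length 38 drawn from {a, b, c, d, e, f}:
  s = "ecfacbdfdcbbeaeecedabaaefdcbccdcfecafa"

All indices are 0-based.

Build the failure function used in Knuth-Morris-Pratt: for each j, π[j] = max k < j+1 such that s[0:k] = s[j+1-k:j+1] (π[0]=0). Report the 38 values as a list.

π[0] = 0
j=1 s[j]='c': π[1]=0 (border '')
j=2 s[j]='f': π[2]=0 (border '')
j=3 s[j]='a': π[3]=0 (border '')
j=4 s[j]='c': π[4]=0 (border '')
j=5 s[j]='b': π[5]=0 (border '')
j=6 s[j]='d': π[6]=0 (border '')
j=7 s[j]='f': π[7]=0 (border '')
j=8 s[j]='d': π[8]=0 (border '')
j=9 s[j]='c': π[9]=0 (border '')
j=10 s[j]='b': π[10]=0 (border '')
j=11 s[j]='b': π[11]=0 (border '')
j=12 s[j]='e': π[12]=1 (border 'e')
j=13 s[j]='a': k: 1→0; π[13]=0 (border '')
j=14 s[j]='e': π[14]=1 (border 'e')
j=15 s[j]='e': k: 1→0; π[15]=1 (border 'e')
j=16 s[j]='c': π[16]=2 (border 'ec')
j=17 s[j]='e': k: 2→0; π[17]=1 (border 'e')
j=18 s[j]='d': k: 1→0; π[18]=0 (border '')
j=19 s[j]='a': π[19]=0 (border '')
j=20 s[j]='b': π[20]=0 (border '')
j=21 s[j]='a': π[21]=0 (border '')
j=22 s[j]='a': π[22]=0 (border '')
j=23 s[j]='e': π[23]=1 (border 'e')
j=24 s[j]='f': k: 1→0; π[24]=0 (border '')
j=25 s[j]='d': π[25]=0 (border '')
j=26 s[j]='c': π[26]=0 (border '')
j=27 s[j]='b': π[27]=0 (border '')
j=28 s[j]='c': π[28]=0 (border '')
j=29 s[j]='c': π[29]=0 (border '')
j=30 s[j]='d': π[30]=0 (border '')
j=31 s[j]='c': π[31]=0 (border '')
j=32 s[j]='f': π[32]=0 (border '')
j=33 s[j]='e': π[33]=1 (border 'e')
j=34 s[j]='c': π[34]=2 (border 'ec')
j=35 s[j]='a': k: 2→0; π[35]=0 (border '')
j=36 s[j]='f': π[36]=0 (border '')
j=37 s[j]='a': π[37]=0 (border '')

[0, 0, 0, 0, 0, 0, 0, 0, 0, 0, 0, 0, 1, 0, 1, 1, 2, 1, 0, 0, 0, 0, 0, 1, 0, 0, 0, 0, 0, 0, 0, 0, 0, 1, 2, 0, 0, 0]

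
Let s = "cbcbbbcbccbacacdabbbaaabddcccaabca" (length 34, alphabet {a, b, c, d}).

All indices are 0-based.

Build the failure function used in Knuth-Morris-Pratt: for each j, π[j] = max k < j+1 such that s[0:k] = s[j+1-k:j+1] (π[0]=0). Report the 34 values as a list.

π[0] = 0
j=1 s[j]='b': π[1]=0 (border '')
j=2 s[j]='c': π[2]=1 (border 'c')
j=3 s[j]='b': π[3]=2 (border 'cb')
j=4 s[j]='b': k: 2→0; π[4]=0 (border '')
j=5 s[j]='b': π[5]=0 (border '')
j=6 s[j]='c': π[6]=1 (border 'c')
j=7 s[j]='b': π[7]=2 (border 'cb')
j=8 s[j]='c': π[8]=3 (border 'cbc')
j=9 s[j]='c': k: 3→1→0; π[9]=1 (border 'c')
j=10 s[j]='b': π[10]=2 (border 'cb')
j=11 s[j]='a': k: 2→0; π[11]=0 (border '')
j=12 s[j]='c': π[12]=1 (border 'c')
j=13 s[j]='a': k: 1→0; π[13]=0 (border '')
j=14 s[j]='c': π[14]=1 (border 'c')
j=15 s[j]='d': k: 1→0; π[15]=0 (border '')
j=16 s[j]='a': π[16]=0 (border '')
j=17 s[j]='b': π[17]=0 (border '')
j=18 s[j]='b': π[18]=0 (border '')
j=19 s[j]='b': π[19]=0 (border '')
j=20 s[j]='a': π[20]=0 (border '')
j=21 s[j]='a': π[21]=0 (border '')
j=22 s[j]='a': π[22]=0 (border '')
j=23 s[j]='b': π[23]=0 (border '')
j=24 s[j]='d': π[24]=0 (border '')
j=25 s[j]='d': π[25]=0 (border '')
j=26 s[j]='c': π[26]=1 (border 'c')
j=27 s[j]='c': k: 1→0; π[27]=1 (border 'c')
j=28 s[j]='c': k: 1→0; π[28]=1 (border 'c')
j=29 s[j]='a': k: 1→0; π[29]=0 (border '')
j=30 s[j]='a': π[30]=0 (border '')
j=31 s[j]='b': π[31]=0 (border '')
j=32 s[j]='c': π[32]=1 (border 'c')
j=33 s[j]='a': k: 1→0; π[33]=0 (border '')

[0, 0, 1, 2, 0, 0, 1, 2, 3, 1, 2, 0, 1, 0, 1, 0, 0, 0, 0, 0, 0, 0, 0, 0, 0, 0, 1, 1, 1, 0, 0, 0, 1, 0]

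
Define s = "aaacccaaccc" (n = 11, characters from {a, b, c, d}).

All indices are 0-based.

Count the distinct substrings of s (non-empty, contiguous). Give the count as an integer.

sorted suffixes:
  #0 SA[0]=0  'aaacccaaccc'
  #1 SA[1]=6  'aaccc'
  #2 SA[2]=1  'aacccaaccc'
  #3 SA[3]=7  'accc'
  #4 SA[4]=2  'acccaaccc'
  #5 SA[5]=10  'c'
  #6 SA[6]=5  'caaccc'
  #7 SA[7]=9  'cc'
  #8 SA[8]=4  'ccaaccc'
  #9 SA[9]=8  'ccc'
  #10 SA[10]=3  'cccaaccc'

SA = [0, 6, 1, 7, 2, 10, 5, 9, 4, 8, 3]
i: (SA[i-1],SA[i]) lcp shared
  1: (0,6) 2 'aa'
  2: (6,1) 5 'aaccc'
  3: (1,7) 1 'a'
  4: (7,2) 4 'accc'
  5: (2,10) 0 ''
  6: (10,5) 1 'c'
  7: (5,9) 1 'c'
  8: (9,4) 2 'cc'
  9: (4,8) 2 'cc'
  10: (8,3) 3 'ccc'

n(n+1)/2 = 11·12/2 = 66
Σ LCP = 0 + 2 + 5 + 1 + 4 + 0 + 1 + 1 + 2 + 2 + 3 = 21
distinct = 66 − 21 = 45

45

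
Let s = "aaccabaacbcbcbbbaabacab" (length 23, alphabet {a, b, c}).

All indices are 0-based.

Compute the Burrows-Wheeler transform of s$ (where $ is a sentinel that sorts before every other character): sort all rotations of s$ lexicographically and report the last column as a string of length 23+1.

bbb$ccabaaabaabcccacbbaa

rank  rotation                  last
    0  $aaccabaacbcbcbbbaabacab  b
    1  aabacab$aaccabaacbcbcbbb  b
    2  aacbcbcbbbaabacab$aaccab  b
    3  aaccabaacbcbcbbbaabacab$  $
    4  ab$aaccabaacbcbcbbbaabac  c
    5  abaacbcbcbbbaabacab$aacc  c
    6  abacab$aaccabaacbcbcbbba  a
    7  acab$aaccabaacbcbcbbbaab  b
    8  acbcbcbbbaabacab$aaccaba  a
    9  accabaacbcbcbbbaabacab$a  a
   10  b$aaccabaacbcbcbbbaabaca  a
   11  baabacab$aaccabaacbcbcbb  b
   12  baacbcbcbbbaabacab$aacca  a
   13  bacab$aaccabaacbcbcbbbaa  a
   14  bbaabacab$aaccabaacbcbcb  b
   15  bbbaabacab$aaccabaacbcbc  c
   16  bcbbbaabacab$aaccabaacbc  c
   17  bcbcbbbaabacab$aaccabaac  c
   18  cab$aaccabaacbcbcbbbaaba  a
   19  cabaacbcbcbbbaabacab$aac  c
   20  cbbbaabacab$aaccabaacbcb  b
   21  cbcbbbaabacab$aaccabaacb  b
   22  cbcbcbbbaabacab$aaccabaa  a
   23  ccabaacbcbcbbbaabacab$aa  a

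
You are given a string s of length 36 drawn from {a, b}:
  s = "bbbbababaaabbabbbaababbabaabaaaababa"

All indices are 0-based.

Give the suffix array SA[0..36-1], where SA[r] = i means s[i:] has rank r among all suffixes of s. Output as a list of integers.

[35, 28, 29, 8, 25, 30, 17, 9, 33, 26, 6, 23, 31, 4, 18, 20, 10, 13, 34, 27, 7, 24, 16, 32, 5, 22, 3, 19, 12, 15, 21, 2, 11, 14, 1, 0]

rank | idx | suffix
   0 |  35 | a
   1 |  28 | aaaababa
   2 |  29 | aaababa
   3 |   8 | aaabbabbbaababbabaabaaaababa
   4 |  25 | aabaaaababa
   5 |  30 | aababa
   6 |  17 | aababbabaabaaaababa
   7 |   9 | aabbabbbaababbabaabaaaababa
   8 |  33 | aba
   9 |  26 | abaaaababa
  10 |   6 | abaaabbabbbaababbabaabaaaababa
  11 |  23 | abaabaaaababa
  12 |  31 | ababa
  13 |   4 | ababaaabbabbbaababbabaabaaaababa
  14 |  18 | ababbabaabaaaababa
  15 |  20 | abbabaabaaaababa
  16 |  10 | abbabbbaababbabaabaaaababa
  17 |  13 | abbbaababbabaabaaaababa
  18 |  34 | ba
  19 |  27 | baaaababa
  20 |   7 | baaabbabbbaababbabaabaaaababa
  21 |  24 | baabaaaababa
  22 |  16 | baababbabaabaaaababa
  23 |  32 | baba
  24 |   5 | babaaabbabbbaababbabaabaaaababa
  25 |  22 | babaabaaaababa
  26 |   3 | bababaaabbabbbaababbabaabaaaababa
  27 |  19 | babbabaabaaaababa
  28 |  12 | babbbaababbabaabaaaababa
  29 |  15 | bbaababbabaabaaaababa
  30 |  21 | bbabaabaaaababa
  31 |   2 | bbababaaabbabbbaababbabaabaaaababa
  32 |  11 | bbabbbaababbabaabaaaababa
  33 |  14 | bbbaababbabaabaaaababa
  34 |   1 | bbbababaaabbabbbaababbabaabaaaababa
  35 |   0 | bbbbababaaabbabbbaababbabaabaaaababa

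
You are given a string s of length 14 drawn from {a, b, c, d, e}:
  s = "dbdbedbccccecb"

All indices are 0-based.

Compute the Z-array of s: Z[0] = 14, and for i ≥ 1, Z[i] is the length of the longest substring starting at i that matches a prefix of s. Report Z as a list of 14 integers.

Z[0]=14
i=1: fresh scan; Z[1]=0
i=2: fresh scan; Z[2]=2 extend→box=[2,4)
i=3: min(r-i=1, Z[1]=0)=0; Z[3]=0
i=4: fresh scan; Z[4]=0
i=5: fresh scan; Z[5]=2 extend→box=[5,7)
i=6: min(r-i=1, Z[1]=0)=0; Z[6]=0
i=7: fresh scan; Z[7]=0
i=8: fresh scan; Z[8]=0
i=9: fresh scan; Z[9]=0
i=10: fresh scan; Z[10]=0
i=11: fresh scan; Z[11]=0
i=12: fresh scan; Z[12]=0
i=13: fresh scan; Z[13]=0

[14, 0, 2, 0, 0, 2, 0, 0, 0, 0, 0, 0, 0, 0]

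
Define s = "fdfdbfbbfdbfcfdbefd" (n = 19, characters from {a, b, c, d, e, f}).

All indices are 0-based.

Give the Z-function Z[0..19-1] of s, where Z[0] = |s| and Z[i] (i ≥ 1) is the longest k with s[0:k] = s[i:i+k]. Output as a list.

Z[0]=19
i=1: fresh scan; Z[1]=0
i=2: fresh scan; Z[2]=2 scan→box=[2,4)
i=3: min(r-i=1, Z[1]=0)=0; Z[3]=0
i=4: fresh scan; Z[4]=0
i=5: fresh scan; Z[5]=1 scan→box=[5,6)
i=6: fresh scan; Z[6]=0
i=7: fresh scan; Z[7]=0
i=8: fresh scan; Z[8]=2 scan→box=[8,10)
i=9: min(r-i=1, Z[1]=0)=0; Z[9]=0
i=10: fresh scan; Z[10]=0
i=11: fresh scan; Z[11]=1 scan→box=[11,12)
i=12: fresh scan; Z[12]=0
i=13: fresh scan; Z[13]=2 scan→box=[13,15)
i=14: min(r-i=1, Z[1]=0)=0; Z[14]=0
i=15: fresh scan; Z[15]=0
i=16: fresh scan; Z[16]=0
i=17: fresh scan; Z[17]=2 scan→box=[17,19)
i=18: min(r-i=1, Z[1]=0)=0; Z[18]=0

[19, 0, 2, 0, 0, 1, 0, 0, 2, 0, 0, 1, 0, 2, 0, 0, 0, 2, 0]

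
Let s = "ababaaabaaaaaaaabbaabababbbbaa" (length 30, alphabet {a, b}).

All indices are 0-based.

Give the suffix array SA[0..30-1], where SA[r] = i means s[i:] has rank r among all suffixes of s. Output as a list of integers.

rank | idx | suffix
   0 |  29 | a
   1 |  28 | aa
   2 |   8 | aaaaaaaabbaabababbbbaa
   3 |   9 | aaaaaaabbaabababbbbaa
   4 |  10 | aaaaaabbaabababbbbaa
   5 |  11 | aaaaabbaabababbbbaa
   6 |  12 | aaaabbaabababbbbaa
   7 |   4 | aaabaaaaaaaabbaabababbbbaa
   8 |  13 | aaabbaabababbbbaa
   9 |   5 | aabaaaaaaaabbaabababbbbaa
  10 |  18 | aabababbbbaa
  11 |  14 | aabbaabababbbbaa
  12 |   6 | abaaaaaaaabbaabababbbbaa
  13 |   2 | abaaabaaaaaaaabbaabababbbbaa
  14 |   0 | ababaaabaaaaaaaabbaabababbbbaa
  15 |  19 | abababbbbaa
  16 |  21 | ababbbbaa
  17 |  15 | abbaabababbbbaa
  18 |  23 | abbbbaa
  19 |  27 | baa
  20 |   7 | baaaaaaaabbaabababbbbaa
  21 |   3 | baaabaaaaaaaabbaabababbbbaa
  22 |  17 | baabababbbbaa
  23 |   1 | babaaabaaaaaaaabbaabababbbbaa
  24 |  20 | bababbbbaa
  25 |  22 | babbbbaa
  26 |  26 | bbaa
  27 |  16 | bbaabababbbbaa
  28 |  25 | bbbaa
  29 |  24 | bbbbaa

[29, 28, 8, 9, 10, 11, 12, 4, 13, 5, 18, 14, 6, 2, 0, 19, 21, 15, 23, 27, 7, 3, 17, 1, 20, 22, 26, 16, 25, 24]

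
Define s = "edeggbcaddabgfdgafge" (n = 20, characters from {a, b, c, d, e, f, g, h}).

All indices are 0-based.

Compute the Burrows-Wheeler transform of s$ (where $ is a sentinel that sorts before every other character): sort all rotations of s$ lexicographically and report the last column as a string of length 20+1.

edcggabdaefg$dgadgfbe

rank  rotation               last
    0  $edeggbcaddabgfdgafge  e
    1  abgfdgafge$edeggbcadd  d
    2  addabgfdgafge$edeggbc  c
    3  afge$edeggbcaddabgfdg  g
    4  bcaddabgfdgafge$edegg  g
    5  bgfdgafge$edeggbcadda  a
    6  caddabgfdgafge$edeggb  b
    7  dabgfdgafge$edeggbcad  d
    8  ddabgfdgafge$edeggbca  a
    9  deggbcaddabgfdgafge$e  e
   10  dgafge$edeggbcaddabgf  f
   11  e$edeggbcaddabgfdgafg  g
   12  edeggbcaddabgfdgafge$  $
   13  eggbcaddabgfdgafge$ed  d
   14  fdgafge$edeggbcaddabg  g
   15  fge$edeggbcaddabgfdga  a
   16  gafge$edeggbcaddabgfd  d
   17  gbcaddabgfdgafge$edeg  g
   18  ge$edeggbcaddabgfdgaf  f
   19  gfdgafge$edeggbcaddab  b
   20  ggbcaddabgfdgafge$ede  e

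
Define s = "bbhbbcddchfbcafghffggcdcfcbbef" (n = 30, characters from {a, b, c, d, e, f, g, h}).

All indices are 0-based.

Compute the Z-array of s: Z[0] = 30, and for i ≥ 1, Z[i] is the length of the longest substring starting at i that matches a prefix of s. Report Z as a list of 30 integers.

[30, 1, 0, 2, 1, 0, 0, 0, 0, 0, 0, 1, 0, 0, 0, 0, 0, 0, 0, 0, 0, 0, 0, 0, 0, 0, 2, 1, 0, 0]

Z[0]=30
i=1: i≥r, start 0; Z[1]=1 grow→box=[1,2)
i=2: i≥r, start 0; Z[2]=0
i=3: i≥r, start 0; Z[3]=2 grow→box=[3,5)
i=4: min(r-i=1, Z[1]=1)=1; Z[4]=1
i=5: i≥r, start 0; Z[5]=0
i=6: i≥r, start 0; Z[6]=0
i=7: i≥r, start 0; Z[7]=0
i=8: i≥r, start 0; Z[8]=0
i=9: i≥r, start 0; Z[9]=0
i=10: i≥r, start 0; Z[10]=0
i=11: i≥r, start 0; Z[11]=1 grow→box=[11,12)
i=12: i≥r, start 0; Z[12]=0
i=13: i≥r, start 0; Z[13]=0
i=14: i≥r, start 0; Z[14]=0
i=15: i≥r, start 0; Z[15]=0
i=16: i≥r, start 0; Z[16]=0
i=17: i≥r, start 0; Z[17]=0
i=18: i≥r, start 0; Z[18]=0
i=19: i≥r, start 0; Z[19]=0
i=20: i≥r, start 0; Z[20]=0
i=21: i≥r, start 0; Z[21]=0
i=22: i≥r, start 0; Z[22]=0
i=23: i≥r, start 0; Z[23]=0
i=24: i≥r, start 0; Z[24]=0
i=25: i≥r, start 0; Z[25]=0
i=26: i≥r, start 0; Z[26]=2 grow→box=[26,28)
i=27: min(r-i=1, Z[1]=1)=1; Z[27]=1
i=28: i≥r, start 0; Z[28]=0
i=29: i≥r, start 0; Z[29]=0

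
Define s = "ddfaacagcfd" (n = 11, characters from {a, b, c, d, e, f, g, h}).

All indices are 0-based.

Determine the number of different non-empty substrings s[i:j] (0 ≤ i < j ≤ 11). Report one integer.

rank | idx | suffix
   0 |   3 | aacagcfd
   1 |   4 | acagcfd
   2 |   6 | agcfd
   3 |   5 | cagcfd
   4 |   8 | cfd
   5 |  10 | d
   6 |   0 | ddfaacagcfd
   7 |   1 | dfaacagcfd
   8 |   2 | faacagcfd
   9 |   9 | fd
  10 |   7 | gcfd

SA = [3, 4, 6, 5, 8, 10, 0, 1, 2, 9, 7]
[i] adj suffixes → lcp
  [1] 3/4 → 1 ('a')
  [2] 4/6 → 1 ('a')
  [3] 6/5 → 0 ('')
  [4] 5/8 → 1 ('c')
  [5] 8/10 → 0 ('')
  [6] 10/0 → 1 ('d')
  [7] 0/1 → 1 ('d')
  [8] 1/2 → 0 ('')
  [9] 2/9 → 1 ('f')
  [10] 9/7 → 0 ('')

n(n+1)/2 = 11·12/2 = 66
Σ LCP = 0 + 1 + 1 + 0 + 1 + 0 + 1 + 1 + 0 + 1 + 0 = 6
distinct = 66 − 6 = 60

60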